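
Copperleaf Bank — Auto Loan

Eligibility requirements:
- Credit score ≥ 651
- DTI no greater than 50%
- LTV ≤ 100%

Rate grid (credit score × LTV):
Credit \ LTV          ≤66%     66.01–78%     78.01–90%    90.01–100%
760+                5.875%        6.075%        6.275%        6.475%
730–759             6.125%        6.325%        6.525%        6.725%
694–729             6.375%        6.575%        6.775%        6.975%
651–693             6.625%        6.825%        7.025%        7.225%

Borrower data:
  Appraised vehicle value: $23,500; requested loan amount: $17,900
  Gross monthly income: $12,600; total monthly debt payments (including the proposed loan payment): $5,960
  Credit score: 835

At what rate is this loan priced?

6.075%

Credit score 835 ≥ 651; DTI = 5,960/12,600 = 47.3% ≤ 50%
LTV: 17,900 ÷ 23,500 = 76.2%, within 100% cap
Score 835 is in the 760+ band; LTV 76.2% is in the 66.01–78% band → 6.075%.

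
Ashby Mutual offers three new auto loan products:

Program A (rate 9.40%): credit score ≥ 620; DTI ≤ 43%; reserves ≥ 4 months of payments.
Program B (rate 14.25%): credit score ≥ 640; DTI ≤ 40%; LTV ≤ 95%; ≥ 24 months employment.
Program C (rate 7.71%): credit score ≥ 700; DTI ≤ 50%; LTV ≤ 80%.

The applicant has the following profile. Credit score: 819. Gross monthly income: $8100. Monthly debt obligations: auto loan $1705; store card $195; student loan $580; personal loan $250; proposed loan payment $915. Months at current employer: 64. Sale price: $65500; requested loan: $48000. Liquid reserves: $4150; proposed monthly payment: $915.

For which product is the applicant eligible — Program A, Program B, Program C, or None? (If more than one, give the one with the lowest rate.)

Total debts = (1,705 + 195 + 580 + 250 + 915) = 3,645; DTI = 3,645/8,100 = 45%.
LTV = 48,000/65,500 = 73.3%.
Reserves = 4,150/915 = 4.5 months.
Program A: score 819 ≥ 620; DTI 45% > 43%; reserves 4.5 ≥ 4 mo → does not qualify.
Program B: score 819 ≥ 640; DTI 45% > 40%; LTV 73.3% ≤ 95%; employment 64 ≥ 24 mo → does not qualify.
Program C: score 819 ≥ 700; DTI 45% ≤ 50%; LTV 73.3% ≤ 80% → qualifies.

Program C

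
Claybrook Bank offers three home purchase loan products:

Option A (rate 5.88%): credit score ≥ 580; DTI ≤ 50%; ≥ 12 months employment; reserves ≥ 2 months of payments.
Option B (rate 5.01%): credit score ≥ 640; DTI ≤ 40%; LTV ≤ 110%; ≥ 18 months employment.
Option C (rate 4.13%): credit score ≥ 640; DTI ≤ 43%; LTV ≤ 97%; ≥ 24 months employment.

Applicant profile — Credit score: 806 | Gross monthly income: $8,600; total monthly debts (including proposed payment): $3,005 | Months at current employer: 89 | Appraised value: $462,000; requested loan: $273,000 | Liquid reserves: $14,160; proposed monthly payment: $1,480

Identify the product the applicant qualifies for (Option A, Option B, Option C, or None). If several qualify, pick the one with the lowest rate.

DTI = 3,005/8,600 = 34.9%.
LTV = 273,000/462,000 = 59.1%.
Reserves = 14,160/1,480 = 9.6 months.
Option A: score 806 ≥ 580; DTI 34.9% ≤ 50%; employment 89 ≥ 12 mo; reserves 9.6 ≥ 2 mo → qualifies.
Option B: score 806 ≥ 640; DTI 34.9% ≤ 40%; LTV 59.1% ≤ 110%; employment 89 ≥ 18 mo → qualifies.
Option C: score 806 ≥ 640; DTI 34.9% ≤ 43%; LTV 59.1% ≤ 97%; employment 89 ≥ 24 mo → qualifies.
Qualifying: Option A, Option B, Option C. Lowest rate is 4.13% → Option C.

Option C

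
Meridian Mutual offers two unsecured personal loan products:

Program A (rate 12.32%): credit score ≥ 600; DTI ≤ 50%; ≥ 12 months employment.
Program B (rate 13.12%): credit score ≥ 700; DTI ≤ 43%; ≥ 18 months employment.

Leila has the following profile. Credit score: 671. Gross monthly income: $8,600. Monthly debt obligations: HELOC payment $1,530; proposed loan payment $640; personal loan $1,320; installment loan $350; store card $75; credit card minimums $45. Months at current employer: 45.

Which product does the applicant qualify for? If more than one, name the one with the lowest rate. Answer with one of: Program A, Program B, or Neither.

Program A

Total debts = (1,530 + 640 + 1,320 + 350 + 75 + 45) = 3,960; DTI = 3,960/8,600 = 46%.
Program A: score 671 ≥ 600; DTI 46% ≤ 50%; employment 45 ≥ 12 mo → qualifies.
Program B: score 671 < 700; DTI 46% > 43%; employment 45 ≥ 18 mo → does not qualify.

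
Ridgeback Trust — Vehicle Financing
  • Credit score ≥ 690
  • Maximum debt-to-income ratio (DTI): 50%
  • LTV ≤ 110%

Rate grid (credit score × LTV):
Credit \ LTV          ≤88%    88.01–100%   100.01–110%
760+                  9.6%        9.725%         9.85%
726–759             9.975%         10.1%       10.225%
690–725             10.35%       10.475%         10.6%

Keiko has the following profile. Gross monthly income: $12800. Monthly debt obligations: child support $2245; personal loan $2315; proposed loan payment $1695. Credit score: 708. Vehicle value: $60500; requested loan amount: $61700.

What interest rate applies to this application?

10.6%

Credit score 708 ≥ 690; Total monthly debts = (2,245 + 2,315 + 1,695) = 6,255. DTI: 6,255 ÷ 12,800 = 48.9%, within the 50% cap
Loan-to-value = 61,700/60,500 = 102% — pass (110% max)
Row: 708 falls in 690–725. Column: 102% falls in 100.01–110%. Rate = 10.6%.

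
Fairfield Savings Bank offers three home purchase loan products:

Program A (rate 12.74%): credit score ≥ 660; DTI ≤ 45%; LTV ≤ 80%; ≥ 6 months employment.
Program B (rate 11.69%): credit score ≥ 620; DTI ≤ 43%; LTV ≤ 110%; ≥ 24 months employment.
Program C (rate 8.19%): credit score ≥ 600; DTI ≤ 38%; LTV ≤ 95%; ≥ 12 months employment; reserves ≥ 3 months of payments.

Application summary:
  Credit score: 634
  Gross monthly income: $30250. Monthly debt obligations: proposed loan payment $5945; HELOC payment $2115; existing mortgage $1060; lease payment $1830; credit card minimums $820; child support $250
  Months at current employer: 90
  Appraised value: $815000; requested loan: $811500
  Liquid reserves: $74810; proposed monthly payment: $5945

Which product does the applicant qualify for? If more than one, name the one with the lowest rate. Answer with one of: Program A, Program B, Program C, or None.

Program B

Total debts = (5,945 + 2,115 + 1,060 + 1,830 + 820 + 250) = 12,020; DTI = 12,020/30,250 = 39.7%.
LTV = 811,500/815,000 = 99.6%.
Reserves = 74,810/5,945 = 12.6 months.
Program A: score 634 < 660; DTI 39.7% ≤ 45%; LTV 99.6% > 80%; employment 90 ≥ 6 mo → does not qualify.
Program B: score 634 ≥ 620; DTI 39.7% ≤ 43%; LTV 99.6% ≤ 110%; employment 90 ≥ 24 mo → qualifies.
Program C: score 634 ≥ 600; DTI 39.7% > 38%; LTV 99.6% > 95%; employment 90 ≥ 12 mo; reserves 12.6 ≥ 3 mo → does not qualify.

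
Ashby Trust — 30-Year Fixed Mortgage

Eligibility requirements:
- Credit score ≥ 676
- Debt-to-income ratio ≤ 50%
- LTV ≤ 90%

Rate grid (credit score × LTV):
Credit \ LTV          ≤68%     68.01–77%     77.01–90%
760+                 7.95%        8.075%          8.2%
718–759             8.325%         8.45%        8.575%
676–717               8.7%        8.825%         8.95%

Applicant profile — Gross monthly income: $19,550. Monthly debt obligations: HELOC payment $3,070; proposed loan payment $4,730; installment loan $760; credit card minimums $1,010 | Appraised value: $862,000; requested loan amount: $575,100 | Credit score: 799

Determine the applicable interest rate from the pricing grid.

7.95%

Credit score 799 ≥ 676; Total monthly debts = (3,070 + 4,730 + 760 + 1,010) = 9,570. Debt-to-income = 9,570/19,550 = 49% — meets 50% limit
LTV: 575,100 ÷ 862,000 = 66.7%, within 90% cap
Score 799 is in the 760+ band; LTV 66.7% is in the ≤68% band → 7.95%.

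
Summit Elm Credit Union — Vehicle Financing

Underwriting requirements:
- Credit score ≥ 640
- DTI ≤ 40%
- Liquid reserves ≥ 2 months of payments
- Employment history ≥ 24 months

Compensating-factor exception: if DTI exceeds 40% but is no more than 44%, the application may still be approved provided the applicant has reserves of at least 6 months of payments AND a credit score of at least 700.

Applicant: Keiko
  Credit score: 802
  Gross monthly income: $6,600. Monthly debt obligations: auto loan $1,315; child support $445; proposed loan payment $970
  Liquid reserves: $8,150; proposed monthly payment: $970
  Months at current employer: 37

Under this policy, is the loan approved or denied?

Credit score 802 ≥ 640 (meets base)
Total debts = (1,315 + 445 + 970) = 2,730. DTI: 2,730 ÷ 6,600 = 41.4%, over the 40% base limit.
Reserves = 8,150/970 = 8.4 months ≥ 2
Employment 37 ≥ 24 months
DTI 41.4% is within the 40%–44% exception band; checking compensating factors.
Override check — reserves: 8.4 mo (ok); score: 802 (ok).
Both override conditions satisfied; DTI exception granted.

Approved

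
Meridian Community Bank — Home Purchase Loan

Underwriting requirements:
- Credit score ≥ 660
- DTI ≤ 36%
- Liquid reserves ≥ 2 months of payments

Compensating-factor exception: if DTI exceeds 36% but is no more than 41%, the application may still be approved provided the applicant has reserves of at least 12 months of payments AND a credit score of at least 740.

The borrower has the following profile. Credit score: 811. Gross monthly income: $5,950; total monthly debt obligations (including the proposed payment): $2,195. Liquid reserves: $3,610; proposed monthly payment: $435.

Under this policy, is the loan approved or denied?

Credit score 811 ≥ 660 (meets base)
DTI: 2,195 ÷ 5,950 = 36.9%, over the 36% base limit.
Liquid reserves cover 3,610/435 = 8.3 months — ≥ 2 required
36.9% falls in the override range (36%–41%), so the compensating-factor test applies.
Reserves 8.3 < 12 months; credit score 811 ≥ 740.
Compensating-factor requirement not fully met.

Denied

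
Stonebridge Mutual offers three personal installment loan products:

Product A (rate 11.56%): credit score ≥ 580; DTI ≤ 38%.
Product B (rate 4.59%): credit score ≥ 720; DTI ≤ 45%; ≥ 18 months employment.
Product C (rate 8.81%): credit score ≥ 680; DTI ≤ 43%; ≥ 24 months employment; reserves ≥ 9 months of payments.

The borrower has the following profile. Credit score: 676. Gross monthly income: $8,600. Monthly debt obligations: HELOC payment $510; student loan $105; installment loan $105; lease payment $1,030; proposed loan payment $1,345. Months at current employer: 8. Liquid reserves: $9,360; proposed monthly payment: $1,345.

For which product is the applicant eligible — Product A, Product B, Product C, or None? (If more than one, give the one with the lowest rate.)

Total debts = (510 + 105 + 105 + 1,030 + 1,345) = 3,095; DTI = 3,095/8,600 = 36%.
Reserves = 9,360/1,345 = 7.0 months.
Product A: score 676 ≥ 580; DTI 36% ≤ 38% → qualifies.
Product B: score 676 < 720; DTI 36% ≤ 45%; employment 8 < 18 mo → does not qualify.
Product C: score 676 < 680; DTI 36% ≤ 43%; employment 8 < 24 mo; reserves 7.0 < 9 mo → does not qualify.

Product A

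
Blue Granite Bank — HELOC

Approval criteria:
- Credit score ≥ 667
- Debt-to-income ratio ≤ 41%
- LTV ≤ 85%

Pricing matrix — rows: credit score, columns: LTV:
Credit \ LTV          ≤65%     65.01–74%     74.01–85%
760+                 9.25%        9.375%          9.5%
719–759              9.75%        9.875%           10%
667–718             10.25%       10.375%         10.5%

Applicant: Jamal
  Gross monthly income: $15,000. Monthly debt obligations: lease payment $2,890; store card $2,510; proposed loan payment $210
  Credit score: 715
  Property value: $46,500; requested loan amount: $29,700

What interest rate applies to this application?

10.25%

Credit score 715 ≥ 667; Total monthly debts = (2,890 + 2,510 + 210) = 5,610. DTI = 5,610/15,000 = 37.4% ≤ 41%
Loan-to-value = 29,700/46,500 = 63.9% — pass (85% max)
Row: 715 falls in 667–718. Column: 63.9% falls in ≤65%. Rate = 10.25%.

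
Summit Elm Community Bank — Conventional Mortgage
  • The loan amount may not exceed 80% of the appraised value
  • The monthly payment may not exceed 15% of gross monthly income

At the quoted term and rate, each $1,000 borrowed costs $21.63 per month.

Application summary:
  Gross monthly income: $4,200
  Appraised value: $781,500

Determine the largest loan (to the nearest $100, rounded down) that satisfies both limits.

Payment cap: 15% × $4,200 = $630/month.
At $21.63 per $1,000, that supports 630/21.63 × 1,000 ≈ $29,126 → $29,100.
LTV cap: 80% × $781,500 = $625,200 → $625,200.
Binding constraint: payment-to-income.

$29,100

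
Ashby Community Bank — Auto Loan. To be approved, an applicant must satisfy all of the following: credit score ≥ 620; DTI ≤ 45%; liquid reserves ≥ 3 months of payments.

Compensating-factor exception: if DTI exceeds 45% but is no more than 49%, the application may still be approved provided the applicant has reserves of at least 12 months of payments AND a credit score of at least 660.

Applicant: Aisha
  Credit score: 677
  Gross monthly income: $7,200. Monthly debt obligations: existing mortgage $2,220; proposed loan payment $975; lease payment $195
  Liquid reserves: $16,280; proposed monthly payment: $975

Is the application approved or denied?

Credit score 677 ≥ 620 (meets base)
Total debts = (2,220 + 975 + 195) = 3,390. DTI: 3,390 ÷ 7,200 = 47.1%, over the 45% base limit.
Liquid reserves cover 16,280/975 = 16.7 months — ≥ 3 required
DTI 47.1% is within the 45%–49% exception band; checking compensating factors.
Override check — reserves: 16.7 mo (ok); score: 677 (ok).
Both override conditions satisfied; DTI exception granted.

Approved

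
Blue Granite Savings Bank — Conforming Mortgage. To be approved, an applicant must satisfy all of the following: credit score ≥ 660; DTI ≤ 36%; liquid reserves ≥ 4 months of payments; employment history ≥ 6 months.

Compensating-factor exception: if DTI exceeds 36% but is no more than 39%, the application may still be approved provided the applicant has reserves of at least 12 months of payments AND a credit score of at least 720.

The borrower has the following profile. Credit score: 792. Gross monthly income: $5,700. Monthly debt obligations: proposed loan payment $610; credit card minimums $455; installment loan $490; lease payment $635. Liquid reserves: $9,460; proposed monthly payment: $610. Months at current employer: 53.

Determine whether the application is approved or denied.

Approved

Credit score 792 ≥ 660 (meets base)
Total debts = (610 + 455 + 490 + 635) = 2,190. DTI: 2,190 ÷ 5,700 = 38.4%, over the 36% base limit.
Reserves: 9,460 ÷ 610 = 15.5 months (meets 4-month minimum)
Employment 53 ≥ 6 months
DTI 38.4% is within the 36%–39% exception band; checking compensating factors.
Override check — reserves: 15.5 mo (ok); score: 792 (ok).
Both compensating conditions met → exception applies.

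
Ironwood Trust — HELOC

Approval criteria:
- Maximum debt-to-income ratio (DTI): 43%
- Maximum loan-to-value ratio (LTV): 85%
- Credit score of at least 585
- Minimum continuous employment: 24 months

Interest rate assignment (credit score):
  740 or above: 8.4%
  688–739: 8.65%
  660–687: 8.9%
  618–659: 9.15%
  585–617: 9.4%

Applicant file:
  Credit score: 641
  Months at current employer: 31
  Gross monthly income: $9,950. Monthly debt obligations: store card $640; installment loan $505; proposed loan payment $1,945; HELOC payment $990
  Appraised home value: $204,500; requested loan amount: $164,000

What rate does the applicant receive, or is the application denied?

Approved at 9.15%

Credit score 641 ≥ 585 (meets minimum)
Employment 31 ≥ 24 months
Total monthly debts = (640 + 505 + 1,945 + 990) = 4,080. DTI = 4,080/9,950 = 41% ≤ 43%
Loan-to-value = 164,000/204,500 = 80.2% — pass (85% max)
All requirements met. Score 641 falls in the 618–659 tier → 9.15%.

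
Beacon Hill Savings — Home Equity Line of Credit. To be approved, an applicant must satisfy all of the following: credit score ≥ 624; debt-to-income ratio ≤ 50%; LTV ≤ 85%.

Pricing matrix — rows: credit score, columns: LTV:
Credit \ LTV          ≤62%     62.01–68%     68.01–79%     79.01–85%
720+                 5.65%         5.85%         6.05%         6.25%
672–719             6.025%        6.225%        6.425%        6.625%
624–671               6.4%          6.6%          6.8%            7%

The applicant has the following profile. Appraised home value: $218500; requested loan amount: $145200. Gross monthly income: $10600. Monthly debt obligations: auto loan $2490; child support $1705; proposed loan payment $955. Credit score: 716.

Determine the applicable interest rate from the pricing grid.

Credit score 716 ≥ 624; Total monthly debts = (2,490 + 1,705 + 955) = 5,150. DTI = 5,150/10,600 = 48.6% ≤ 50%
LTV = 145,200/218,500 = 66.5% ≤ 85%
Credit 716 → row 672–719; LTV 66.5% → column 62.01–68%. Grid cell → 6.225%.

6.225%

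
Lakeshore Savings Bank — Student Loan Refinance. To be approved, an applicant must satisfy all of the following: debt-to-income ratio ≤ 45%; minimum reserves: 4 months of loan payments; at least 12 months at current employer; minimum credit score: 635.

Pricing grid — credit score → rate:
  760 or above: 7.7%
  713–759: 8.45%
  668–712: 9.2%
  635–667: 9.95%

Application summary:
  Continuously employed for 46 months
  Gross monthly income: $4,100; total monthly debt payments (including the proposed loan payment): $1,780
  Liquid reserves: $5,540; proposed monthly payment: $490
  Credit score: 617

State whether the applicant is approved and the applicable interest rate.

Denied

Credit score 617 < 635 (below minimum)
Liquid reserves cover 5,540/490 = 11.3 months — ≥ 4 required
DTI: 1,780 ÷ 4,100 = 43.4%, within the 45% cap
Employment 46 ≥ 12 months
Not all requirements met → denied.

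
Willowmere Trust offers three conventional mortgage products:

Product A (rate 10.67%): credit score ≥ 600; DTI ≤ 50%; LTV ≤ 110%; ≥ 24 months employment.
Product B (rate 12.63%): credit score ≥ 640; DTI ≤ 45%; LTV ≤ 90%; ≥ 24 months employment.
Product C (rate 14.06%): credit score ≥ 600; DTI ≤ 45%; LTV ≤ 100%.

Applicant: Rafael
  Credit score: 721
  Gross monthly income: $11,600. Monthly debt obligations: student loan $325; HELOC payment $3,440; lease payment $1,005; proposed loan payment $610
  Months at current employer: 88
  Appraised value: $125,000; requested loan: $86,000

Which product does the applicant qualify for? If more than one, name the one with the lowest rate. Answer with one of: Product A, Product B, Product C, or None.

Product A

Total debts = (325 + 3,440 + 1,005 + 610) = 5,380; DTI = 5,380/11,600 = 46.4%.
LTV = 86,000/125,000 = 68.8%.
Product A: score 721 ≥ 600; DTI 46.4% ≤ 50%; LTV 68.8% ≤ 110%; employment 88 ≥ 24 mo → qualifies.
Product B: score 721 ≥ 640; DTI 46.4% > 45%; LTV 68.8% ≤ 90%; employment 88 ≥ 24 mo → does not qualify.
Product C: score 721 ≥ 600; DTI 46.4% > 45%; LTV 68.8% ≤ 100% → does not qualify.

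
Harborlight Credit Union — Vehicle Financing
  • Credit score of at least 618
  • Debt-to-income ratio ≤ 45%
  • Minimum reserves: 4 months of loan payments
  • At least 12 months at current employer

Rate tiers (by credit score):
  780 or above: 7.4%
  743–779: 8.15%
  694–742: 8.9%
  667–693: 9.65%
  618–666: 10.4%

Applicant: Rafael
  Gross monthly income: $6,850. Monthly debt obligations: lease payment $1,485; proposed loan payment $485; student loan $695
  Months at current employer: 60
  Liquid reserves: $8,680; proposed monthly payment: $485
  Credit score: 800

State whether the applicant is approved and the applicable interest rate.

Credit score 800 ≥ 618 (meets minimum)
Reserves = 8,680/485 = 17.9 months ≥ 4
Employment 60 ≥ 12 months
Total monthly debts = (1,485 + 485 + 695) = 2,665. DTI = 2,665/6,850 = 38.9% ≤ 45%
All requirements met. Score 800 falls in the 780 or above tier → 7.4%.

Approved at 7.4%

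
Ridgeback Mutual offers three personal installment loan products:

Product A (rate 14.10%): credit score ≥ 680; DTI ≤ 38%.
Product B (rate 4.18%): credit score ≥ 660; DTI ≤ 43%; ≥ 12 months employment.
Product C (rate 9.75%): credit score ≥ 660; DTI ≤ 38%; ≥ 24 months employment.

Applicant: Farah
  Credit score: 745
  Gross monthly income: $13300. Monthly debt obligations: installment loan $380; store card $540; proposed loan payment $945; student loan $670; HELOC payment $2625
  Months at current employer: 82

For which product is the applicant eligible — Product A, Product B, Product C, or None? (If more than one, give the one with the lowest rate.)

Product B

Total debts = (380 + 540 + 945 + 670 + 2,625) = 5,160; DTI = 5,160/13,300 = 38.8%.
Product A: score 745 ≥ 680; DTI 38.8% > 38% → does not qualify.
Product B: score 745 ≥ 660; DTI 38.8% ≤ 43%; employment 82 ≥ 12 mo → qualifies.
Product C: score 745 ≥ 660; DTI 38.8% > 38%; employment 82 ≥ 24 mo → does not qualify.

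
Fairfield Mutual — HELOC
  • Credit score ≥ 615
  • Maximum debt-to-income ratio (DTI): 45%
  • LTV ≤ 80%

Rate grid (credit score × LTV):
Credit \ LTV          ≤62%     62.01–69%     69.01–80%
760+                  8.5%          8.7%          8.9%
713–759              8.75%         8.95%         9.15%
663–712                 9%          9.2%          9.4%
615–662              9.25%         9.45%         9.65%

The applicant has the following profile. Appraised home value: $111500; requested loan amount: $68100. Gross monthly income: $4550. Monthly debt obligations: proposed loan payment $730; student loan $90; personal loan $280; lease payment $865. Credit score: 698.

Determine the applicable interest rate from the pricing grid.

Credit score 698 ≥ 615; Total monthly debts = (730 + 90 + 280 + 865) = 1,965. DTI: 1,965 ÷ 4,550 = 43.2%, within the 45% cap
Loan-to-value = 68,100/111,500 = 61.1% — pass (80% max)
Credit 698 → row 663–712; LTV 61.1% → column ≤62%. Grid cell → 9%.

9%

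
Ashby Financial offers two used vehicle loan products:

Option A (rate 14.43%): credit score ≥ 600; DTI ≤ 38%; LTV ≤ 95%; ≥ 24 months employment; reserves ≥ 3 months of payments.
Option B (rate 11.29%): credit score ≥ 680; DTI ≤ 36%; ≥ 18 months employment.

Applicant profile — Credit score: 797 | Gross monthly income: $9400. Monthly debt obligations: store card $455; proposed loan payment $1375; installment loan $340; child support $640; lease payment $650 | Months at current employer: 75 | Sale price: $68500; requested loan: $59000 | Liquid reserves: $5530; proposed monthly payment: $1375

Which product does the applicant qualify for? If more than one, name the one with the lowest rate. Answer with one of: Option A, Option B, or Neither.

Total debts = (455 + 1,375 + 340 + 640 + 650) = 3,460; DTI = 3,460/9,400 = 36.8%.
LTV = 59,000/68,500 = 86.1%.
Reserves = 5,530/1,375 = 4.0 months.
Option A: score 797 ≥ 600; DTI 36.8% ≤ 38%; LTV 86.1% ≤ 95%; employment 75 ≥ 24 mo; reserves 4.0 ≥ 3 mo → qualifies.
Option B: score 797 ≥ 680; DTI 36.8% > 36%; employment 75 ≥ 18 mo → does not qualify.

Option A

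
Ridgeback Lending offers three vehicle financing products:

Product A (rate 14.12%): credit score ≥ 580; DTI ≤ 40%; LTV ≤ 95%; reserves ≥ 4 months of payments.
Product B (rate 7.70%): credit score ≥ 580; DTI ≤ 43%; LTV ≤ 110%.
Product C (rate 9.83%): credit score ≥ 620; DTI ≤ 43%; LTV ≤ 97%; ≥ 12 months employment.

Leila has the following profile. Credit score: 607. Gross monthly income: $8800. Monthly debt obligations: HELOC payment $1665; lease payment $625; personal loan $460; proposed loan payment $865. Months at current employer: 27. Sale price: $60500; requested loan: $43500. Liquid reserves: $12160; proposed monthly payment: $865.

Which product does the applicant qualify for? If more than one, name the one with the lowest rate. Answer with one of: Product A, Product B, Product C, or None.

Product B

Total debts = (1,665 + 625 + 460 + 865) = 3,615; DTI = 3,615/8,800 = 41.1%.
LTV = 43,500/60,500 = 71.9%.
Reserves = 12,160/865 = 14.1 months.
Product A: score 607 ≥ 580; DTI 41.1% > 40%; LTV 71.9% ≤ 95%; reserves 14.1 ≥ 4 mo → does not qualify.
Product B: score 607 ≥ 580; DTI 41.1% ≤ 43%; LTV 71.9% ≤ 110% → qualifies.
Product C: score 607 < 620; DTI 41.1% ≤ 43%; LTV 71.9% ≤ 97%; employment 27 ≥ 12 mo → does not qualify.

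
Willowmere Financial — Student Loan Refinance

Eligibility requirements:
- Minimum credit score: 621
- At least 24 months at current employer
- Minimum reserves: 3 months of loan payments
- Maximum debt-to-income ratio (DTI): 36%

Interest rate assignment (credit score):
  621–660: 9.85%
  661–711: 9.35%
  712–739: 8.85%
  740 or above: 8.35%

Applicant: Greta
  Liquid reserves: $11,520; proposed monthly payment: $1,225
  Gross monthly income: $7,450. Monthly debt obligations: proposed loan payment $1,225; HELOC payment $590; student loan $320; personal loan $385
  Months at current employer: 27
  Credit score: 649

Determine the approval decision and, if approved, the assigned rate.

Approved at 9.85%

Credit score 649 ≥ 621 (meets minimum)
Total monthly debts = (1,225 + 590 + 320 + 385) = 2,520. DTI = 2,520/7,450 = 33.8% ≤ 36%
Reserves: 11,520 ÷ 1,225 = 9.4 months (meets 3-month minimum)
Employment 27 ≥ 24 months
All requirements met. Score 649 falls in the 621–660 tier → 9.85%.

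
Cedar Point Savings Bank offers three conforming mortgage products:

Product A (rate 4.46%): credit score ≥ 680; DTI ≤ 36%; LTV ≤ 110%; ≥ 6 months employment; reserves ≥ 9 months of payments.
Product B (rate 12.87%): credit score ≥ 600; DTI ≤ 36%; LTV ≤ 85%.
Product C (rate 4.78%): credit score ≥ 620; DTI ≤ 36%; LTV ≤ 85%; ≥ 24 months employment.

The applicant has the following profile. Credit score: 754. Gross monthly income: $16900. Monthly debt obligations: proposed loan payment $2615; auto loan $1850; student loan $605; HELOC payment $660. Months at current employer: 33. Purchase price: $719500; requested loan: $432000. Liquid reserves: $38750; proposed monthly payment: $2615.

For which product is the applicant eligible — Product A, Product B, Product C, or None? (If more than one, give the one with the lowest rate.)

Total debts = (2,615 + 1,850 + 605 + 660) = 5,730; DTI = 5,730/16,900 = 33.9%.
LTV = 432,000/719,500 = 60%.
Reserves = 38,750/2,615 = 14.8 months.
Product A: score 754 ≥ 680; DTI 33.9% ≤ 36%; LTV 60% ≤ 110%; employment 33 ≥ 6 mo; reserves 14.8 ≥ 9 mo → qualifies.
Product B: score 754 ≥ 600; DTI 33.9% ≤ 36%; LTV 60% ≤ 85% → qualifies.
Product C: score 754 ≥ 620; DTI 33.9% ≤ 36%; LTV 60% ≤ 85%; employment 33 ≥ 24 mo → qualifies.
Qualifying: Product A, Product B, Product C. Lowest rate is 4.46% → Product A.

Product A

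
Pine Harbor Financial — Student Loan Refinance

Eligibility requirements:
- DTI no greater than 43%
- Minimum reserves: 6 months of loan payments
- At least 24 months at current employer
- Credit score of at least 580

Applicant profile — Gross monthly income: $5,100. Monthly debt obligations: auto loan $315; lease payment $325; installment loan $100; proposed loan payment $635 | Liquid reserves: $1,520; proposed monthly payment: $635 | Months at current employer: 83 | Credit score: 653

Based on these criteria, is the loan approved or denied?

Denied

Total monthly debts = (315 + 325 + 100 + 635) = 1,375. Debt-to-income = 1,375/5,100 = 27% — meets 43% limit
Reserves: 1,520 ÷ 635 = 2.4 months (below 6-month minimum)
Employment 83 ≥ 24 months
Credit score 653 ≥ 580 (meets)
Fails on reserves.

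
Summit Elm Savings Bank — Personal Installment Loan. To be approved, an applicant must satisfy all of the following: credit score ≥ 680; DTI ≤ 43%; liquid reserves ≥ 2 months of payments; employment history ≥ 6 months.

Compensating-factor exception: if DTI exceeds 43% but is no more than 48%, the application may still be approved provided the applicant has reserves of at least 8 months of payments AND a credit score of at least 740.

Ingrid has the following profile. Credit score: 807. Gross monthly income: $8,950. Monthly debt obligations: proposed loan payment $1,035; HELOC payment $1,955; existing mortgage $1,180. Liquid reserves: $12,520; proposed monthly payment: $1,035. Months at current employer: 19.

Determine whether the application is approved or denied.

Credit score 807 ≥ 680 (meets base)
Total debts = (1,035 + 1,955 + 1,180) = 4,170. DTI = 4,170/8,950 = 46.6% > 43% — standard DTI limit exceeded.
Liquid reserves cover 12,520/1,035 = 12.1 months — ≥ 2 required
Employment 19 ≥ 6 months
46.6% falls in the override range (43%–48%), so the compensating-factor test applies.
Reserves 12.1 ≥ 8 months; credit score 807 ≥ 740.
Both compensating conditions met → exception applies.

Approved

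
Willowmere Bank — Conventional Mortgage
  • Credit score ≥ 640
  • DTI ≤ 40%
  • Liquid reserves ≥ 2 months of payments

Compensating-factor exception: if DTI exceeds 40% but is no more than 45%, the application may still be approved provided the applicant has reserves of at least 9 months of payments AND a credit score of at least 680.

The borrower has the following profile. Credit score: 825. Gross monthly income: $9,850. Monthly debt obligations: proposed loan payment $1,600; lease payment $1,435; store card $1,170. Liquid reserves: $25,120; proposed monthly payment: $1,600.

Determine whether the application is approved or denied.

Credit score 825 ≥ 640 (meets base)
Total debts = (1,600 + 1,435 + 1,170) = 4,205. DTI = 4,205/9,850 = 42.7% > 40% — standard DTI limit exceeded.
Reserves: 25,120 ÷ 1,600 = 15.7 months (meets 2-month minimum)
42.7% falls in the override range (40%–45%), so the compensating-factor test applies.
Override check — reserves: 15.7 mo (ok); score: 825 (ok).
Both override conditions satisfied; DTI exception granted.

Approved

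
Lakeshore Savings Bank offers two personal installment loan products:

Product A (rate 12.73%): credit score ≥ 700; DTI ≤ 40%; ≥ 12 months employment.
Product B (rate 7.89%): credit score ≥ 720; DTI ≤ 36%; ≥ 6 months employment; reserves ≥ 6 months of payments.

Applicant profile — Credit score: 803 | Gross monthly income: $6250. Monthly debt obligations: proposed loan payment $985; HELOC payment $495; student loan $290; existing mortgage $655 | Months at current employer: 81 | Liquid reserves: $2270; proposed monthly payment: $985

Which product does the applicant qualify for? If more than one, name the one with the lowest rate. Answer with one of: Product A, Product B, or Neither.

Total debts = (985 + 495 + 290 + 655) = 2,425; DTI = 2,425/6,250 = 38.8%.
Reserves = 2,270/985 = 2.3 months.
Product A: score 803 ≥ 700; DTI 38.8% ≤ 40%; employment 81 ≥ 12 mo → qualifies.
Product B: score 803 ≥ 720; DTI 38.8% > 36%; employment 81 ≥ 6 mo; reserves 2.3 < 6 mo → does not qualify.

Product A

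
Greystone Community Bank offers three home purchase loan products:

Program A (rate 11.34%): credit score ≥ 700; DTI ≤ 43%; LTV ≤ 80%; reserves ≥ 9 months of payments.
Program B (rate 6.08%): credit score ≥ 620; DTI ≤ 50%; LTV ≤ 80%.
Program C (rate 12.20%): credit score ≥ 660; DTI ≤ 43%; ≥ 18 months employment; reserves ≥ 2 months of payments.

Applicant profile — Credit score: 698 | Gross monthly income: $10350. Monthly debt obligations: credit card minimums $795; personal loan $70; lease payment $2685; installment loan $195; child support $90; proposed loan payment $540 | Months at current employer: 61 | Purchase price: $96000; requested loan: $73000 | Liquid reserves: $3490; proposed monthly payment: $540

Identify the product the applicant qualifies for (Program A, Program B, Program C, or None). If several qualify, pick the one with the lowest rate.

Program B

Total debts = (795 + 70 + 2,685 + 195 + 90 + 540) = 4,375; DTI = 4,375/10,350 = 42.3%.
LTV = 73,000/96,000 = 76%.
Reserves = 3,490/540 = 6.5 months.
Program A: score 698 < 700; DTI 42.3% ≤ 43%; LTV 76% ≤ 80%; reserves 6.5 < 9 mo → does not qualify.
Program B: score 698 ≥ 620; DTI 42.3% ≤ 50%; LTV 76% ≤ 80% → qualifies.
Program C: score 698 ≥ 660; DTI 42.3% ≤ 43%; employment 61 ≥ 18 mo; reserves 6.5 ≥ 2 mo → qualifies.
Qualifying: Program B, Program C. Lowest rate is 6.08% → Program B.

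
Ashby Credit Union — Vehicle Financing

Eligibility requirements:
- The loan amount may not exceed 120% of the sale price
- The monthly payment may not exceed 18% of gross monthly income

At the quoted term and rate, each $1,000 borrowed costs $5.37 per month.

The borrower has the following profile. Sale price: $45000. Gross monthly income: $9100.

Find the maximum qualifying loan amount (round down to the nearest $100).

Payment cap: 18% × $9,100 = $1,638/month.
At $5.37 per $1,000, that supports 1,638/5.37 × 1,000 ≈ $305,027 → $305,000.
LTV cap: 120% × $45,000 = $54,000 → $54,000.
Binding constraint: loan-to-value.

$54,000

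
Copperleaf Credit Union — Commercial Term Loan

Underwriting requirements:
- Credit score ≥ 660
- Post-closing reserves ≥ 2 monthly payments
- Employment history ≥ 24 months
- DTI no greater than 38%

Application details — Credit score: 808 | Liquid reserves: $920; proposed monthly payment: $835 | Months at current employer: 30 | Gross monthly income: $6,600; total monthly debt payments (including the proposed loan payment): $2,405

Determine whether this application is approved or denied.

Credit score 808 ≥ 660 (meets)
Liquid reserves cover 920/835 = 1.1 months — < 2 required
Employment 30 ≥ 24 months
DTI = 2,405/6,600 = 36.4% ≤ 38%
Fails on reserves.

Denied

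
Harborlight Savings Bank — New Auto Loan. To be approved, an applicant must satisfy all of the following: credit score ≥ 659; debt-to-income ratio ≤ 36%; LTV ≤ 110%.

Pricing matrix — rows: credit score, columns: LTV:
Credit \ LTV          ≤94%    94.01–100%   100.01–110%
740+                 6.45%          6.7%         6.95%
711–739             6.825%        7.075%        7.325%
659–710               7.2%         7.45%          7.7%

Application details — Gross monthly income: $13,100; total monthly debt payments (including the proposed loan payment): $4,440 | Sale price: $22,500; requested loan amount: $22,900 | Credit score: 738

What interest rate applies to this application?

7.325%

Credit score 738 ≥ 659; Debt-to-income = 4,440/13,100 = 33.9% — meets 36% limit
LTV: 22,900 ÷ 22,500 = 101.8%, within 110% cap
Credit 738 → row 711–739; LTV 101.8% → column 100.01–110%. Grid cell → 7.325%.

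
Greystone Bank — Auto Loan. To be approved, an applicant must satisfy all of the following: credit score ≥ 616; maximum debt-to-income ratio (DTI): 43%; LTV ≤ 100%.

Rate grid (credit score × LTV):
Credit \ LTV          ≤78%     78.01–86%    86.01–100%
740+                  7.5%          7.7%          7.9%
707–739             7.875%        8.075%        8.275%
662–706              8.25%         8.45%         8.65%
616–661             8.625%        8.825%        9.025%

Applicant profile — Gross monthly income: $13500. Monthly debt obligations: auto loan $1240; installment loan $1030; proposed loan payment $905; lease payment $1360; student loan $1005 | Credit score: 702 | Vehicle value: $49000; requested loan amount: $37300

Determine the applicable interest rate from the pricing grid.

Credit score 702 ≥ 616; Total monthly debts = (1,240 + 1,030 + 905 + 1,360 + 1,005) = 5,540. DTI = 5,540/13,500 = 41% ≤ 43%
LTV: 37,300 ÷ 49,000 = 76.1%, within 100% cap
Row: 702 falls in 662–706. Column: 76.1% falls in ≤78%. Rate = 8.25%.

8.25%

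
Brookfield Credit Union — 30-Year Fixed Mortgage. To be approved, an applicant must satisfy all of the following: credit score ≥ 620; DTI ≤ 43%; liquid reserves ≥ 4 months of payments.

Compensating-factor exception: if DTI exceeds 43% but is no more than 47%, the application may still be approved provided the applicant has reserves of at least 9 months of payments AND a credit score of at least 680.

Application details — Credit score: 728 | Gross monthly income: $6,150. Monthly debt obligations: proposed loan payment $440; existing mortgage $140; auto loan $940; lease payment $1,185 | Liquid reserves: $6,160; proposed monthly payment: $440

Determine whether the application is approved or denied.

Approved

Credit score 728 ≥ 620 (meets base)
Total debts = (440 + 140 + 940 + 1,185) = 2,705. DTI = 2,705/6,150 = 44% > 43% — standard DTI limit exceeded.
Liquid reserves cover 6,160/440 = 14.0 months — ≥ 4 required
44% falls in the override range (43%–47%), so the compensating-factor test applies.
Override check — reserves: 14.0 mo (ok); score: 728 (ok).
Both compensating conditions met → exception applies.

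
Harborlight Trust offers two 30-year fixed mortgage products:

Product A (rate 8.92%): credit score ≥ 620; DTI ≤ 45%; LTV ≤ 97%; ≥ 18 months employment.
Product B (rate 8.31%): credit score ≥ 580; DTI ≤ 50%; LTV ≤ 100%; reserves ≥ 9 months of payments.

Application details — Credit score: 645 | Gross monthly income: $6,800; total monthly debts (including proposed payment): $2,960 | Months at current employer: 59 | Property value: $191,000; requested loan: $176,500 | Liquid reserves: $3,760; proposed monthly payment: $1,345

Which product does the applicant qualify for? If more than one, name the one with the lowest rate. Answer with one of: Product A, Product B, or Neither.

DTI = 2,960/6,800 = 43.5%.
LTV = 176,500/191,000 = 92.4%.
Reserves = 3,760/1,345 = 2.8 months.
Product A: score 645 ≥ 620; DTI 43.5% ≤ 45%; LTV 92.4% ≤ 97%; employment 59 ≥ 18 mo → qualifies.
Product B: score 645 ≥ 580; DTI 43.5% ≤ 50%; LTV 92.4% ≤ 100%; reserves 2.8 < 9 mo → does not qualify.

Product A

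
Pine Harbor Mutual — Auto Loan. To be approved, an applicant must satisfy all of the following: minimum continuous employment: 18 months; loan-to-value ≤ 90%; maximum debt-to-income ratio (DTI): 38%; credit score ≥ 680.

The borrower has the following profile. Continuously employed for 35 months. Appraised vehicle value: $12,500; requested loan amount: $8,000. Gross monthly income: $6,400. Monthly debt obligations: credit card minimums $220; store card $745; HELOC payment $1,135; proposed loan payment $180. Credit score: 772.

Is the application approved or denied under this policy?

Employment 35 ≥ 18 months
Loan-to-value = 8,000/12,500 = 64% — pass (90% max)
Total monthly debts = (220 + 745 + 1,135 + 180) = 2,280. DTI: 2,280 ÷ 6,400 = 35.6%, within the 38% cap
Credit score 772 ≥ 680 (meets)
All criteria satisfied.

Approved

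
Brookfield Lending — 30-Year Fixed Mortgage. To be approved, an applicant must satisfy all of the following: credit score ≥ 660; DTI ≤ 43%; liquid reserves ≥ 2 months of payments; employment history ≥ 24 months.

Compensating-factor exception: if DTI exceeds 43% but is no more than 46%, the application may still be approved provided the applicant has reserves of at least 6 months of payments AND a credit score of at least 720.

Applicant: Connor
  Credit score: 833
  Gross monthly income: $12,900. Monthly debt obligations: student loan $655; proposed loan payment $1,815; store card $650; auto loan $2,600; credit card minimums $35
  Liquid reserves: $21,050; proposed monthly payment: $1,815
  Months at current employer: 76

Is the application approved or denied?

Approved

Credit score 833 ≥ 660 (meets base)
Total debts = (655 + 1,815 + 650 + 2,600 + 35) = 5,755. DTI: 5,755 ÷ 12,900 = 44.6%, over the 43% base limit.
Liquid reserves cover 21,050/1,815 = 11.6 months — ≥ 2 required
Employment 76 ≥ 24 months
DTI 44.6% is within the 43%–46% exception band; checking compensating factors.
Override check — reserves: 11.6 mo (ok); score: 833 (ok).
Both override conditions satisfied; DTI exception granted.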